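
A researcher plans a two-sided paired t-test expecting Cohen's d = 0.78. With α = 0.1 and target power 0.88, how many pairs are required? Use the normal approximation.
n = 14 pairs

Sample size formula (paired t-test, normal approximation):
n = ((z_{α/2} + z_β) / d)²

z_{α/2} = 1.645 (for α = 0.1, two-sided)
z_β = 1.175 (for power = 0.88)
d = 0.78

n = ((1.645 + 1.175) / 0.78)²
n = (3.615)²
n ≈ 13.07
Round up to the next whole number: n = 14 pairs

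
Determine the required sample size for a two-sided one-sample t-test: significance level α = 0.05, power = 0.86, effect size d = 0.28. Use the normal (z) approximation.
n = 118

Sample size formula (one-sample t-test, normal approximation):
n = ((z_{α/2} + z_β) / d)²

z_{α/2} = 1.960 (for α = 0.05, two-sided)
z_β = 1.080 (for power = 0.86)
d = 0.28

n = ((1.960 + 1.080) / 0.28)²
n = (10.857)²
n ≈ 117.87
Round up to the next whole number: n = 118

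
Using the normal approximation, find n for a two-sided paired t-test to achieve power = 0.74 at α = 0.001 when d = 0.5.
n = 62 pairs

Sample size formula (paired t-test, normal approximation):
n = ((z_{α/2} + z_β) / d)²

z_{α/2} = 3.291 (for α = 0.001, two-sided)
z_β = 0.643 (for power = 0.74)
d = 0.5

n = ((3.291 + 0.643) / 0.5)²
n = (7.868)²
n ≈ 61.91
Round up to the next whole number: n = 62 pairs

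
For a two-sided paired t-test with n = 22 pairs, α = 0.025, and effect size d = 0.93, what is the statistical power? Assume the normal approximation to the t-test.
Power ≈ 0.98

Power calculation (paired t-test, normal approximation):
z_β = d · √n - z_{α/2}
z_β = 0.93 · √22 - 2.241
z_β = 0.93 · 4.690 - 2.241
z_β = 2.121

Power = Φ(z_β) = Φ(2.121) ≈ 0.983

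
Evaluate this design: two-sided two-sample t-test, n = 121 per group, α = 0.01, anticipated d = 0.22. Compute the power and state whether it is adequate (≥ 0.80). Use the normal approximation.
Power ≈ 0.19; the study is underpowered (power < 0.80)

Power calculation (two-sample t-test, normal approximation):
z_β = d · √(n/2) - z_{α/2}
z_β = 0.22 · √(121/2) - 2.576
z_β = 0.22 · 7.778 - 2.576
z_β = -0.865

Power = Φ(z_β) = Φ(-0.865) ≈ 0.194

Effect size d = 0.22 is small by Cohen's convention (0.2/0.5/0.8).

Threshold: power ≥ 0.80 is conventionally adequate.
Power ≈ 0.19 → the study is underpowered (power < 0.80).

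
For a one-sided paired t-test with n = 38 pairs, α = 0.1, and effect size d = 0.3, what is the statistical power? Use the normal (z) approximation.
Power ≈ 0.71

Power calculation (paired t-test, normal approximation):
z_β = d · √n - z_α
z_β = 0.3 · √38 - 1.282
z_β = 0.3 · 6.164 - 1.282
z_β = 0.568

Power = Φ(z_β) = Φ(0.568) ≈ 0.715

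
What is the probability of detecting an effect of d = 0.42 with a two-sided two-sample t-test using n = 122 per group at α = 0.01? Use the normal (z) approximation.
Power ≈ 0.76

Power calculation (two-sample t-test, normal approximation):
z_β = d · √(n/2) - z_{α/2}
z_β = 0.42 · √(122/2) - 2.576
z_β = 0.42 · 7.810 - 2.576
z_β = 0.704

Power = Φ(z_β) = Φ(0.704) ≈ 0.759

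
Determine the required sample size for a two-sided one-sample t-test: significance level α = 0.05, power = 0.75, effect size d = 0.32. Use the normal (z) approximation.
n = 68

Sample size formula (one-sample t-test, normal approximation):
n = ((z_{α/2} + z_β) / d)²

z_{α/2} = 1.960 (for α = 0.05, two-sided)
z_β = 0.674 (for power = 0.75)
d = 0.32

n = ((1.960 + 0.674) / 0.32)²
n = (8.231)²
n ≈ 67.75
Round up to the next whole number: n = 68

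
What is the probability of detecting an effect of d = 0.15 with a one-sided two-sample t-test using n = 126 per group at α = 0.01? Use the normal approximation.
Power ≈ 0.13

Power calculation (two-sample t-test, normal approximation):
z_β = d · √(n/2) - z_α
z_β = 0.15 · √(126/2) - 2.326
z_β = 0.15 · 7.937 - 2.326
z_β = -1.136

Power = Φ(z_β) = Φ(-1.136) ≈ 0.128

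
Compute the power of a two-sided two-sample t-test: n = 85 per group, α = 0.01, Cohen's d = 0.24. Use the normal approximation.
Power ≈ 0.16

Power calculation (two-sample t-test, normal approximation):
z_β = d · √(n/2) - z_{α/2}
z_β = 0.24 · √(85/2) - 2.576
z_β = 0.24 · 6.519 - 2.576
z_β = -1.011

Power = Φ(z_β) = Φ(-1.011) ≈ 0.156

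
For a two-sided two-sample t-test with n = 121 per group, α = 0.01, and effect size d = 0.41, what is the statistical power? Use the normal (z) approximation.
Power ≈ 0.73

Power calculation (two-sample t-test, normal approximation):
z_β = d · √(n/2) - z_{α/2}
z_β = 0.41 · √(121/2) - 2.576
z_β = 0.41 · 7.778 - 2.576
z_β = 0.613

Power = Φ(z_β) = Φ(0.613) ≈ 0.730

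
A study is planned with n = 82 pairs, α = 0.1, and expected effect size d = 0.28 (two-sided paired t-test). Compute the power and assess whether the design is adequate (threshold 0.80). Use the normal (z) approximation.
Power ≈ 0.81; the study is adequately powered (power ≥ 0.80)

Power calculation (paired t-test, normal approximation):
z_β = d · √n - z_{α/2}
z_β = 0.28 · √82 - 1.645
z_β = 0.28 · 9.055 - 1.645
z_β = 0.891

Power = Φ(z_β) = Φ(0.891) ≈ 0.813

Effect size d = 0.28 is small by Cohen's convention (0.2/0.5/0.8).

Threshold: power ≥ 0.80 is conventionally adequate.
Power ≈ 0.81 → the study is adequately powered (power ≥ 0.80).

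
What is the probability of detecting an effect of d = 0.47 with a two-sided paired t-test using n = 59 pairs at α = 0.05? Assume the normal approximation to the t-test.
Power ≈ 0.95

Power calculation (paired t-test, normal approximation):
z_β = d · √n - z_{α/2}
z_β = 0.47 · √59 - 1.960
z_β = 0.47 · 7.681 - 1.960
z_β = 1.650

Power = Φ(z_β) = Φ(1.650) ≈ 0.951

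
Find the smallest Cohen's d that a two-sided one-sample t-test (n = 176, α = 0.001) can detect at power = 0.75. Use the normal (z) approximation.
d ≈ 0.30

Minimum detectable effect (one-sample t-test, normal approximation):
d = (z_{α/2} + z_β) / √n
d = (3.291 + 0.674) / √176
d = 3.965 / 13.266
d ≈ 0.30

By Cohen's convention (0.2 small / 0.5 medium / 0.8 large): small effect.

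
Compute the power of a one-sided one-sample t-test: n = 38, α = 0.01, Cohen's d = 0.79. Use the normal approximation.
Power ≈ 0.99

Power calculation (one-sample t-test, normal approximation):
z_β = d · √n - z_α
z_β = 0.79 · √38 - 2.326
z_β = 0.79 · 6.164 - 2.326
z_β = 2.544

Power = Φ(z_β) = Φ(2.544) ≈ 0.995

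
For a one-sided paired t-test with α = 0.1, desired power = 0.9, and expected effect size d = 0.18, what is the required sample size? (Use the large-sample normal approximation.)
n = 203 pairs

Sample size formula (paired t-test, normal approximation):
n = ((z_α + z_β) / d)²

z_α = 1.282 (for α = 0.1, one-sided)
z_β = 1.282 (for power = 0.9)
d = 0.18

n = ((1.282 + 1.282) / 0.18)²
n = (14.244)²
n ≈ 202.89
Round up to the next whole number: n = 203 pairs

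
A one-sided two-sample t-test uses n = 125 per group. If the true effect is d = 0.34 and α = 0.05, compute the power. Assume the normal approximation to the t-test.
Power ≈ 0.85

Power calculation (two-sample t-test, normal approximation):
z_β = d · √(n/2) - z_α
z_β = 0.34 · √(125/2) - 1.645
z_β = 0.34 · 7.906 - 1.645
z_β = 1.043

Power = Φ(z_β) = Φ(1.043) ≈ 0.852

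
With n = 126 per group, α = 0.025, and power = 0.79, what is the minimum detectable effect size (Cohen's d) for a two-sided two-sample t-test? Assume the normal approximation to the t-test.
d ≈ 0.38

Minimum detectable effect (two-sample t-test, normal approximation):
d = (z_{α/2} + z_β) / √(n/2)
d = (2.241 + 0.806) / √(126/2)
d = 3.048 / 7.937
d ≈ 0.38

By Cohen's convention (0.2 small / 0.5 medium / 0.8 large): small effect.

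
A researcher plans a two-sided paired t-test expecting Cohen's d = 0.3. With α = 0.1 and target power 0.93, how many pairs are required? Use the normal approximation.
n = 109 pairs

Sample size formula (paired t-test, normal approximation):
n = ((z_{α/2} + z_β) / d)²

z_{α/2} = 1.645 (for α = 0.1, two-sided)
z_β = 1.476 (for power = 0.93)
d = 0.3

n = ((1.645 + 1.476) / 0.3)²
n = (10.403)²
n ≈ 108.22
Round up to the next whole number: n = 109 pairs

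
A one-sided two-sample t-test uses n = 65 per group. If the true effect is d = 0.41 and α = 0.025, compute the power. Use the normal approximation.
Power ≈ 0.65

Power calculation (two-sample t-test, normal approximation):
z_β = d · √(n/2) - z_α
z_β = 0.41 · √(65/2) - 1.960
z_β = 0.41 · 5.701 - 1.960
z_β = 0.377

Power = Φ(z_β) = Φ(0.377) ≈ 0.647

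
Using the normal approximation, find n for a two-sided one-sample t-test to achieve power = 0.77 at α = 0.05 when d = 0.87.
n = 10

Sample size formula (one-sample t-test, normal approximation):
n = ((z_{α/2} + z_β) / d)²

z_{α/2} = 1.960 (for α = 0.05, two-sided)
z_β = 0.739 (for power = 0.77)
d = 0.87

n = ((1.960 + 0.739) / 0.87)²
n = (3.102)²
n ≈ 9.62
Round up to the next whole number: n = 10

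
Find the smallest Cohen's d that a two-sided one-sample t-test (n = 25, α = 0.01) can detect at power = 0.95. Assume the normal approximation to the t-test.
d ≈ 0.84

Minimum detectable effect (one-sample t-test, normal approximation):
d = (z_{α/2} + z_β) / √n
d = (2.576 + 1.645) / √25
d = 4.221 / 5.000
d ≈ 0.84

By Cohen's convention (0.2 small / 0.5 medium / 0.8 large): large effect.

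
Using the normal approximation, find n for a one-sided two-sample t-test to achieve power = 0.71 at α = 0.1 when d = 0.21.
n = 153 per group

Sample size formula (two-sample t-test, normal approximation):
n = 2 · ((z_α + z_β) / d)²

z_α = 1.282 (for α = 0.1, one-sided)
z_β = 0.553 (for power = 0.71)
d = 0.21

n = 2 · ((1.282 + 0.553) / 0.21)²
n = 2 · (8.738)²
n ≈ 152.71
Round up to the next whole number: n = 153 per group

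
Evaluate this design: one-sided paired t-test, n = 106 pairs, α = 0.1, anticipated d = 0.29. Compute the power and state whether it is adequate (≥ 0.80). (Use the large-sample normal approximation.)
Power ≈ 0.96; the study is adequately powered (power ≥ 0.80)

Power calculation (paired t-test, normal approximation):
z_β = d · √n - z_α
z_β = 0.29 · √106 - 1.282
z_β = 0.29 · 10.296 - 1.282
z_β = 1.704

Power = Φ(z_β) = Φ(1.704) ≈ 0.956

Effect size d = 0.29 is small by Cohen's convention (0.2/0.5/0.8).

Threshold: power ≥ 0.80 is conventionally adequate.
Power ≈ 0.96 → the study is adequately powered (power ≥ 0.80).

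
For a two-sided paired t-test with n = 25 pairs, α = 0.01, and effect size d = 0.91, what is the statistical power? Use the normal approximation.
Power ≈ 0.98

Power calculation (paired t-test, normal approximation):
z_β = d · √n - z_{α/2}
z_β = 0.91 · √25 - 2.576
z_β = 0.91 · 5.000 - 2.576
z_β = 1.974

Power = Φ(z_β) = Φ(1.974) ≈ 0.976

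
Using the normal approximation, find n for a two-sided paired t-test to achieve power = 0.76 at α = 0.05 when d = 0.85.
n = 10 pairs

Sample size formula (paired t-test, normal approximation):
n = ((z_{α/2} + z_β) / d)²

z_{α/2} = 1.960 (for α = 0.05, two-sided)
z_β = 0.706 (for power = 0.76)
d = 0.85

n = ((1.960 + 0.706) / 0.85)²
n = (3.136)²
n ≈ 9.83
Round up to the next whole number: n = 10 pairs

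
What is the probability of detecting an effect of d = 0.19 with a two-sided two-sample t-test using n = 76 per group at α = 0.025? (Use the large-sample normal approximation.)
Power ≈ 0.14

Power calculation (two-sample t-test, normal approximation):
z_β = d · √(n/2) - z_{α/2}
z_β = 0.19 · √(76/2) - 2.241
z_β = 0.19 · 6.164 - 2.241
z_β = -1.070

Power = Φ(z_β) = Φ(-1.070) ≈ 0.142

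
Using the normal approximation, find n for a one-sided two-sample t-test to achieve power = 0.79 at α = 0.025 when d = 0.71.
n = 31 per group

Sample size formula (two-sample t-test, normal approximation):
n = 2 · ((z_α + z_β) / d)²

z_α = 1.960 (for α = 0.025, one-sided)
z_β = 0.806 (for power = 0.79)
d = 0.71

n = 2 · ((1.960 + 0.806) / 0.71)²
n = 2 · (3.896)²
n ≈ 30.36
Round up to the next whole number: n = 31 per group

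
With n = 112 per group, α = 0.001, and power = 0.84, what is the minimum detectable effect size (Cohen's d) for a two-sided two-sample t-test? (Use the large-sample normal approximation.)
d ≈ 0.57

Minimum detectable effect (two-sample t-test, normal approximation):
d = (z_{α/2} + z_β) / √(n/2)
d = (3.291 + 0.994) / √(112/2)
d = 4.285 / 7.483
d ≈ 0.57

By Cohen's convention (0.2 small / 0.5 medium / 0.8 large): medium effect.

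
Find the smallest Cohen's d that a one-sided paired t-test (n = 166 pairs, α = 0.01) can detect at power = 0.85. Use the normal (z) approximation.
d ≈ 0.26

Minimum detectable effect (paired t-test, normal approximation):
d = (z_α + z_β) / √n
d = (2.326 + 1.036) / √166
d = 3.363 / 12.884
d ≈ 0.26

By Cohen's convention (0.2 small / 0.5 medium / 0.8 large): small effect.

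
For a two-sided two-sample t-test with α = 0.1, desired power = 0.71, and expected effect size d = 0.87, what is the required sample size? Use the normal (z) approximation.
n = 13 per group

Sample size formula (two-sample t-test, normal approximation):
n = 2 · ((z_{α/2} + z_β) / d)²

z_{α/2} = 1.645 (for α = 0.1, two-sided)
z_β = 0.553 (for power = 0.71)
d = 0.87

n = 2 · ((1.645 + 0.553) / 0.87)²
n = 2 · (2.526)²
n ≈ 12.76
Round up to the next whole number: n = 13 per group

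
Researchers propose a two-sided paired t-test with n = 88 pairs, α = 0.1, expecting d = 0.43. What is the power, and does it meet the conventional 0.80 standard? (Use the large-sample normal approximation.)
Power ≈ 0.99; the study is adequately powered (power ≥ 0.80)

Power calculation (paired t-test, normal approximation):
z_β = d · √n - z_{α/2}
z_β = 0.43 · √88 - 1.645
z_β = 0.43 · 9.381 - 1.645
z_β = 2.389

Power = Φ(z_β) = Φ(2.389) ≈ 0.992

Effect size d = 0.43 is small by Cohen's convention (0.2/0.5/0.8).

Threshold: power ≥ 0.80 is conventionally adequate.
Power ≈ 0.99 → the study is adequately powered (power ≥ 0.80).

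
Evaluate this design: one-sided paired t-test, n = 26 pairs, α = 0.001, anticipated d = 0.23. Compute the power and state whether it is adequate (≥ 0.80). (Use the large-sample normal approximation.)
Power ≈ 0.03; the study is underpowered (power < 0.80)

Power calculation (paired t-test, normal approximation):
z_β = d · √n - z_α
z_β = 0.23 · √26 - 3.090
z_β = 0.23 · 5.099 - 3.090
z_β = -1.917

Power = Φ(z_β) = Φ(-1.917) ≈ 0.028

Effect size d = 0.23 is small by Cohen's convention (0.2/0.5/0.8).

Threshold: power ≥ 0.80 is conventionally adequate.
Power ≈ 0.03 → the study is underpowered (power < 0.80).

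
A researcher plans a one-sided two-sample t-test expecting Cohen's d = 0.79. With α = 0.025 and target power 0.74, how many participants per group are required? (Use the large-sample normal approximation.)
n = 22 per group

Sample size formula (two-sample t-test, normal approximation):
n = 2 · ((z_α + z_β) / d)²

z_α = 1.960 (for α = 0.025, one-sided)
z_β = 0.643 (for power = 0.74)
d = 0.79

n = 2 · ((1.960 + 0.643) / 0.79)²
n = 2 · (3.295)²
n ≈ 21.71
Round up to the next whole number: n = 22 per group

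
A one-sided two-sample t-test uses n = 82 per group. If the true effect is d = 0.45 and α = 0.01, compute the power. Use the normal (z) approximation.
Power ≈ 0.71

Power calculation (two-sample t-test, normal approximation):
z_β = d · √(n/2) - z_α
z_β = 0.45 · √(82/2) - 2.326
z_β = 0.45 · 6.403 - 2.326
z_β = 0.555

Power = Φ(z_β) = Φ(0.555) ≈ 0.711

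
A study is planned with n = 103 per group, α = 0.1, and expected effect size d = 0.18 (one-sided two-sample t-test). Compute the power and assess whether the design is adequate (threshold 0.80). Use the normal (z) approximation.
Power ≈ 0.50; the study is underpowered (power < 0.80)

Power calculation (two-sample t-test, normal approximation):
z_β = d · √(n/2) - z_α
z_β = 0.18 · √(103/2) - 1.282
z_β = 0.18 · 7.176 - 1.282
z_β = 0.010

Power = Φ(z_β) = Φ(0.010) ≈ 0.504

Effect size d = 0.18 is very small by Cohen's convention (0.2/0.5/0.8).

Threshold: power ≥ 0.80 is conventionally adequate.
Power ≈ 0.50 → the study is underpowered (power < 0.80).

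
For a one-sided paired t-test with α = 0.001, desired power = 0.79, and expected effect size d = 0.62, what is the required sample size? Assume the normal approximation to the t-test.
n = 40 pairs

Sample size formula (paired t-test, normal approximation):
n = ((z_α + z_β) / d)²

z_α = 3.090 (for α = 0.001, one-sided)
z_β = 0.806 (for power = 0.79)
d = 0.62

n = ((3.090 + 0.806) / 0.62)²
n = (6.284)²
n ≈ 39.49
Round up to the next whole number: n = 40 pairs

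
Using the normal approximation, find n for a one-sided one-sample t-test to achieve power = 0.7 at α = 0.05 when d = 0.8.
n = 8

Sample size formula (one-sample t-test, normal approximation):
n = ((z_α + z_β) / d)²

z_α = 1.645 (for α = 0.05, one-sided)
z_β = 0.524 (for power = 0.7)
d = 0.8

n = ((1.645 + 0.524) / 0.8)²
n = (2.711)²
n ≈ 7.35
Round up to the next whole number: n = 8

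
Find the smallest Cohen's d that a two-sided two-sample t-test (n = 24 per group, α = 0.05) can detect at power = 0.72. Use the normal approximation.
d ≈ 0.73

Minimum detectable effect (two-sample t-test, normal approximation):
d = (z_{α/2} + z_β) / √(n/2)
d = (1.960 + 0.583) / √(24/2)
d = 2.543 / 3.464
d ≈ 0.73

By Cohen's convention (0.2 small / 0.5 medium / 0.8 large): medium effect.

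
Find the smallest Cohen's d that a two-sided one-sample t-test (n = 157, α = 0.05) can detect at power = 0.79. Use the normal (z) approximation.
d ≈ 0.22

Minimum detectable effect (one-sample t-test, normal approximation):
d = (z_{α/2} + z_β) / √n
d = (1.960 + 0.806) / √157
d = 2.766 / 12.530
d ≈ 0.22

By Cohen's convention (0.2 small / 0.5 medium / 0.8 large): small effect.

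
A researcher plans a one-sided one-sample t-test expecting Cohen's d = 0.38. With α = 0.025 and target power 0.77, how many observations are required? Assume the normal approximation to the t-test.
n = 51

Sample size formula (one-sample t-test, normal approximation):
n = ((z_α + z_β) / d)²

z_α = 1.960 (for α = 0.025, one-sided)
z_β = 0.739 (for power = 0.77)
d = 0.38

n = ((1.960 + 0.739) / 0.38)²
n = (7.103)²
n ≈ 50.45
Round up to the next whole number: n = 51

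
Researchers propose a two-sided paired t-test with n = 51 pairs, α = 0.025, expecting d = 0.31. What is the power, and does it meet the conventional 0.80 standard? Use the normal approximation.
Power ≈ 0.49; the study is underpowered (power < 0.80)

Power calculation (paired t-test, normal approximation):
z_β = d · √n - z_{α/2}
z_β = 0.31 · √51 - 2.241
z_β = 0.31 · 7.141 - 2.241
z_β = -0.028

Power = Φ(z_β) = Φ(-0.028) ≈ 0.489

Effect size d = 0.31 is small by Cohen's convention (0.2/0.5/0.8).

Threshold: power ≥ 0.80 is conventionally adequate.
Power ≈ 0.49 → the study is underpowered (power < 0.80).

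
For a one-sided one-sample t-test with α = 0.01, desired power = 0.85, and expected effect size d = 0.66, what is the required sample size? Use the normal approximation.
n = 26

Sample size formula (one-sample t-test, normal approximation):
n = ((z_α + z_β) / d)²

z_α = 2.326 (for α = 0.01, one-sided)
z_β = 1.036 (for power = 0.85)
d = 0.66

n = ((2.326 + 1.036) / 0.66)²
n = (5.094)²
n ≈ 25.95
Round up to the next whole number: n = 26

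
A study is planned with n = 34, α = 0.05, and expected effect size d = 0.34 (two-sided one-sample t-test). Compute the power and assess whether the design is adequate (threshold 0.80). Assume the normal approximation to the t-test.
Power ≈ 0.51; the study is underpowered (power < 0.80)

Power calculation (one-sample t-test, normal approximation):
z_β = d · √n - z_{α/2}
z_β = 0.34 · √34 - 1.960
z_β = 0.34 · 5.831 - 1.960
z_β = 0.023

Power = Φ(z_β) = Φ(0.023) ≈ 0.509

Effect size d = 0.34 is small by Cohen's convention (0.2/0.5/0.8).

Threshold: power ≥ 0.80 is conventionally adequate.
Power ≈ 0.51 → the study is underpowered (power < 0.80).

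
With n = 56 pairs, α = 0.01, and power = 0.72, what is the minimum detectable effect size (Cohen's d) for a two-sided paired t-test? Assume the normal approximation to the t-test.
d ≈ 0.42

Minimum detectable effect (paired t-test, normal approximation):
d = (z_{α/2} + z_β) / √n
d = (2.576 + 0.583) / √56
d = 3.159 / 7.483
d ≈ 0.42

By Cohen's convention (0.2 small / 0.5 medium / 0.8 large): small effect.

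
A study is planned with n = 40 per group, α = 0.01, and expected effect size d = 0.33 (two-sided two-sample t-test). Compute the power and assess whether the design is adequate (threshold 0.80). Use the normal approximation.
Power ≈ 0.14; the study is underpowered (power < 0.80)

Power calculation (two-sample t-test, normal approximation):
z_β = d · √(n/2) - z_{α/2}
z_β = 0.33 · √(40/2) - 2.576
z_β = 0.33 · 4.472 - 2.576
z_β = -1.100

Power = Φ(z_β) = Φ(-1.100) ≈ 0.136

Effect size d = 0.33 is small by Cohen's convention (0.2/0.5/0.8).

Threshold: power ≥ 0.80 is conventionally adequate.
Power ≈ 0.14 → the study is underpowered (power < 0.80).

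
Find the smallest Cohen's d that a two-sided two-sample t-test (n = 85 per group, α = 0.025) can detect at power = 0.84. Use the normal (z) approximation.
d ≈ 0.50

Minimum detectable effect (two-sample t-test, normal approximation):
d = (z_{α/2} + z_β) / √(n/2)
d = (2.241 + 0.994) / √(85/2)
d = 3.236 / 6.519
d ≈ 0.50

By Cohen's convention (0.2 small / 0.5 medium / 0.8 large): medium effect.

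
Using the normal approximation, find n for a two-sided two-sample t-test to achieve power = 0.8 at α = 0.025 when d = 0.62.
n = 50 per group

Sample size formula (two-sample t-test, normal approximation):
n = 2 · ((z_{α/2} + z_β) / d)²

z_{α/2} = 2.241 (for α = 0.025, two-sided)
z_β = 0.842 (for power = 0.8)
d = 0.62

n = 2 · ((2.241 + 0.842) / 0.62)²
n = 2 · (4.973)²
n ≈ 49.46
Round up to the next whole number: n = 50 per group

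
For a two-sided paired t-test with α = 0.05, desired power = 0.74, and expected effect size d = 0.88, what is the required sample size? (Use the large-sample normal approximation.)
n = 9 pairs

Sample size formula (paired t-test, normal approximation):
n = ((z_{α/2} + z_β) / d)²

z_{α/2} = 1.960 (for α = 0.05, two-sided)
z_β = 0.643 (for power = 0.74)
d = 0.88

n = ((1.960 + 0.643) / 0.88)²
n = (2.958)²
n ≈ 8.75
Round up to the next whole number: n = 9 pairs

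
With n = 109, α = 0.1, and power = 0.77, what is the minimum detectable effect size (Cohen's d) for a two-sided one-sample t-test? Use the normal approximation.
d ≈ 0.23

Minimum detectable effect (one-sample t-test, normal approximation):
d = (z_{α/2} + z_β) / √n
d = (1.645 + 0.739) / √109
d = 2.384 / 10.440
d ≈ 0.23

By Cohen's convention (0.2 small / 0.5 medium / 0.8 large): small effect.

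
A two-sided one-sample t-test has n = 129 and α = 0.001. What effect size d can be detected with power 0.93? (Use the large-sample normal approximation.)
d ≈ 0.42

Minimum detectable effect (one-sample t-test, normal approximation):
d = (z_{α/2} + z_β) / √n
d = (3.291 + 1.476) / √129
d = 4.766 / 11.358
d ≈ 0.42

By Cohen's convention (0.2 small / 0.5 medium / 0.8 large): small effect.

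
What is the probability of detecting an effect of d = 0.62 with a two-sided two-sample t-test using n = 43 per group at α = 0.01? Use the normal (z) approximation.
Power ≈ 0.62

Power calculation (two-sample t-test, normal approximation):
z_β = d · √(n/2) - z_{α/2}
z_β = 0.62 · √(43/2) - 2.576
z_β = 0.62 · 4.637 - 2.576
z_β = 0.299

Power = Φ(z_β) = Φ(0.299) ≈ 0.618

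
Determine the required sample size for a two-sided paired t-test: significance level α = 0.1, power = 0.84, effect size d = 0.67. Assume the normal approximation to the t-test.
n = 16 pairs

Sample size formula (paired t-test, normal approximation):
n = ((z_{α/2} + z_β) / d)²

z_{α/2} = 1.645 (for α = 0.1, two-sided)
z_β = 0.994 (for power = 0.84)
d = 0.67

n = ((1.645 + 0.994) / 0.67)²
n = (3.939)²
n ≈ 15.52
Round up to the next whole number: n = 16 pairs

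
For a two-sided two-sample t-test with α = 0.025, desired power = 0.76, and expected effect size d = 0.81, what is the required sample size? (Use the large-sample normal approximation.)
n = 27 per group

Sample size formula (two-sample t-test, normal approximation):
n = 2 · ((z_{α/2} + z_β) / d)²

z_{α/2} = 2.241 (for α = 0.025, two-sided)
z_β = 0.706 (for power = 0.76)
d = 0.81

n = 2 · ((2.241 + 0.706) / 0.81)²
n = 2 · (3.638)²
n ≈ 26.47
Round up to the next whole number: n = 27 per group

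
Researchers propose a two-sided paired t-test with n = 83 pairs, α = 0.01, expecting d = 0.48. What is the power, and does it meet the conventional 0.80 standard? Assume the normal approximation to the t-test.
Power ≈ 0.96; the study is adequately powered (power ≥ 0.80)

Power calculation (paired t-test, normal approximation):
z_β = d · √n - z_{α/2}
z_β = 0.48 · √83 - 2.576
z_β = 0.48 · 9.110 - 2.576
z_β = 1.797

Power = Φ(z_β) = Φ(1.797) ≈ 0.964

Effect size d = 0.48 is small by Cohen's convention (0.2/0.5/0.8).

Threshold: power ≥ 0.80 is conventionally adequate.
Power ≈ 0.96 → the study is adequately powered (power ≥ 0.80).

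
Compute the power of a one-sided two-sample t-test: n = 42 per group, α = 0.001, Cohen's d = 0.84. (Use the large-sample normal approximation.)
Power ≈ 0.78

Power calculation (two-sample t-test, normal approximation):
z_β = d · √(n/2) - z_α
z_β = 0.84 · √(42/2) - 3.090
z_β = 0.84 · 4.583 - 3.090
z_β = 0.759

Power = Φ(z_β) = Φ(0.759) ≈ 0.776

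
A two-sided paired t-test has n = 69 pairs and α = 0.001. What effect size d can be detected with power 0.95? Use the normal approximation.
d ≈ 0.59

Minimum detectable effect (paired t-test, normal approximation):
d = (z_{α/2} + z_β) / √n
d = (3.291 + 1.645) / √69
d = 4.935 / 8.307
d ≈ 0.59

By Cohen's convention (0.2 small / 0.5 medium / 0.8 large): medium effect.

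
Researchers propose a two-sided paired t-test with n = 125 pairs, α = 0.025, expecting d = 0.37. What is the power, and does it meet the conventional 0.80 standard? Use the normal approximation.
Power ≈ 0.97; the study is adequately powered (power ≥ 0.80)

Power calculation (paired t-test, normal approximation):
z_β = d · √n - z_{α/2}
z_β = 0.37 · √125 - 2.241
z_β = 0.37 · 11.180 - 2.241
z_β = 1.895

Power = Φ(z_β) = Φ(1.895) ≈ 0.971

Effect size d = 0.37 is small by Cohen's convention (0.2/0.5/0.8).

Threshold: power ≥ 0.80 is conventionally adequate.
Power ≈ 0.97 → the study is adequately powered (power ≥ 0.80).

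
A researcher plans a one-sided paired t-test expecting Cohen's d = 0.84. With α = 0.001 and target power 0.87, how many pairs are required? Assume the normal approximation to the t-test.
n = 26 pairs

Sample size formula (paired t-test, normal approximation):
n = ((z_α + z_β) / d)²

z_α = 3.090 (for α = 0.001, one-sided)
z_β = 1.126 (for power = 0.87)
d = 0.84

n = ((3.090 + 1.126) / 0.84)²
n = (5.019)²
n ≈ 25.19
Round up to the next whole number: n = 26 pairs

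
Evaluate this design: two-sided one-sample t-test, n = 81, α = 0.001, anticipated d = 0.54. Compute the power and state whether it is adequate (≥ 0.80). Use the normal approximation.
Power ≈ 0.94; the study is adequately powered (power ≥ 0.80)

Power calculation (one-sample t-test, normal approximation):
z_β = d · √n - z_{α/2}
z_β = 0.54 · √81 - 3.291
z_β = 0.54 · 9.000 - 3.291
z_β = 1.569

Power = Φ(z_β) = Φ(1.569) ≈ 0.942

Effect size d = 0.54 is medium by Cohen's convention (0.2/0.5/0.8).

Threshold: power ≥ 0.80 is conventionally adequate.
Power ≈ 0.94 → the study is adequately powered (power ≥ 0.80).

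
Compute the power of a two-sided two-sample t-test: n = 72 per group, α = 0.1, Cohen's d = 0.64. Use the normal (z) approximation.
Power ≈ 0.99

Power calculation (two-sample t-test, normal approximation):
z_β = d · √(n/2) - z_{α/2}
z_β = 0.64 · √(72/2) - 1.645
z_β = 0.64 · 6.000 - 1.645
z_β = 2.195

Power = Φ(z_β) = Φ(2.195) ≈ 0.986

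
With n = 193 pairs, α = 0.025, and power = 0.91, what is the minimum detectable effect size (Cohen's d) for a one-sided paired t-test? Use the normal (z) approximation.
d ≈ 0.24

Minimum detectable effect (paired t-test, normal approximation):
d = (z_α + z_β) / √n
d = (1.960 + 1.341) / √193
d = 3.301 / 13.892
d ≈ 0.24

By Cohen's convention (0.2 small / 0.5 medium / 0.8 large): small effect.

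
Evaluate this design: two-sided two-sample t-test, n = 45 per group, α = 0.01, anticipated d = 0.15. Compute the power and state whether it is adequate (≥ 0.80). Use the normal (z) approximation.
Power ≈ 0.03; the study is underpowered (power < 0.80)

Power calculation (two-sample t-test, normal approximation):
z_β = d · √(n/2) - z_{α/2}
z_β = 0.15 · √(45/2) - 2.576
z_β = 0.15 · 4.743 - 2.576
z_β = -1.864

Power = Φ(z_β) = Φ(-1.864) ≈ 0.031

Effect size d = 0.15 is very small by Cohen's convention (0.2/0.5/0.8).

Threshold: power ≥ 0.80 is conventionally adequate.
Power ≈ 0.03 → the study is underpowered (power < 0.80).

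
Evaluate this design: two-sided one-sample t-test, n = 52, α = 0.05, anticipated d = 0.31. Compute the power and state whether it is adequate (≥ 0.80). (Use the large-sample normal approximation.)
Power ≈ 0.61; the study is underpowered (power < 0.80)

Power calculation (one-sample t-test, normal approximation):
z_β = d · √n - z_{α/2}
z_β = 0.31 · √52 - 1.960
z_β = 0.31 · 7.211 - 1.960
z_β = 0.275

Power = Φ(z_β) = Φ(0.275) ≈ 0.609

Effect size d = 0.31 is small by Cohen's convention (0.2/0.5/0.8).

Threshold: power ≥ 0.80 is conventionally adequate.
Power ≈ 0.61 → the study is underpowered (power < 0.80).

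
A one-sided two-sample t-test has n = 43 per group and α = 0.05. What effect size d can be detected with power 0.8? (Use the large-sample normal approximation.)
d ≈ 0.54

Minimum detectable effect (two-sample t-test, normal approximation):
d = (z_α + z_β) / √(n/2)
d = (1.645 + 0.842) / √(43/2)
d = 2.486 / 4.637
d ≈ 0.54

By Cohen's convention (0.2 small / 0.5 medium / 0.8 large): medium effect.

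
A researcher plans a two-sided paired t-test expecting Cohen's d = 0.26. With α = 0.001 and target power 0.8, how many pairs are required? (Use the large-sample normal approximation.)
n = 253 pairs

Sample size formula (paired t-test, normal approximation):
n = ((z_{α/2} + z_β) / d)²

z_{α/2} = 3.291 (for α = 0.001, two-sided)
z_β = 0.842 (for power = 0.8)
d = 0.26

n = ((3.291 + 0.842) / 0.26)²
n = (15.896)²
n ≈ 252.68
Round up to the next whole number: n = 253 pairs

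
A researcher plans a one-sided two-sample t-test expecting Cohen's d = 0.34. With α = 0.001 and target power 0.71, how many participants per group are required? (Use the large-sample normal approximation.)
n = 230 per group

Sample size formula (two-sample t-test, normal approximation):
n = 2 · ((z_α + z_β) / d)²

z_α = 3.090 (for α = 0.001, one-sided)
z_β = 0.553 (for power = 0.71)
d = 0.34

n = 2 · ((3.090 + 0.553) / 0.34)²
n = 2 · (10.715)²
n ≈ 229.62
Round up to the next whole number: n = 230 per group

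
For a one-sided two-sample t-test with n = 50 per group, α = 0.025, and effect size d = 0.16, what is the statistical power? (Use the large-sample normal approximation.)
Power ≈ 0.12

Power calculation (two-sample t-test, normal approximation):
z_β = d · √(n/2) - z_α
z_β = 0.16 · √(50/2) - 1.960
z_β = 0.16 · 5.000 - 1.960
z_β = -1.160

Power = Φ(z_β) = Φ(-1.160) ≈ 0.123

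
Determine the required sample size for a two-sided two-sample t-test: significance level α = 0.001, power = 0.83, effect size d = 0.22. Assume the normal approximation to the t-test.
n = 745 per group

Sample size formula (two-sample t-test, normal approximation):
n = 2 · ((z_{α/2} + z_β) / d)²

z_{α/2} = 3.291 (for α = 0.001, two-sided)
z_β = 0.954 (for power = 0.83)
d = 0.22

n = 2 · ((3.291 + 0.954) / 0.22)²
n = 2 · (19.295)²
n ≈ 744.59
Round up to the next whole number: n = 745 per group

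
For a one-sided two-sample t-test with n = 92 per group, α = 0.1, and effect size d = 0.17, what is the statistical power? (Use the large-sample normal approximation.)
Power ≈ 0.45

Power calculation (two-sample t-test, normal approximation):
z_β = d · √(n/2) - z_α
z_β = 0.17 · √(92/2) - 1.282
z_β = 0.17 · 6.782 - 1.282
z_β = -0.129

Power = Φ(z_β) = Φ(-0.129) ≈ 0.449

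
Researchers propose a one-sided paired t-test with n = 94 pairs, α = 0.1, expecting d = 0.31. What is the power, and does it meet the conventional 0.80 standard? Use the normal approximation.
Power ≈ 0.96; the study is adequately powered (power ≥ 0.80)

Power calculation (paired t-test, normal approximation):
z_β = d · √n - z_α
z_β = 0.31 · √94 - 1.282
z_β = 0.31 · 9.695 - 1.282
z_β = 1.724

Power = Φ(z_β) = Φ(1.724) ≈ 0.958

Effect size d = 0.31 is small by Cohen's convention (0.2/0.5/0.8).

Threshold: power ≥ 0.80 is conventionally adequate.
Power ≈ 0.96 → the study is adequately powered (power ≥ 0.80).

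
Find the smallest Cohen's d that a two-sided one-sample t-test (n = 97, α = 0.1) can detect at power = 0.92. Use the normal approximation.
d ≈ 0.31

Minimum detectable effect (one-sample t-test, normal approximation):
d = (z_{α/2} + z_β) / √n
d = (1.645 + 1.405) / √97
d = 3.050 / 9.849
d ≈ 0.31

By Cohen's convention (0.2 small / 0.5 medium / 0.8 large): small effect.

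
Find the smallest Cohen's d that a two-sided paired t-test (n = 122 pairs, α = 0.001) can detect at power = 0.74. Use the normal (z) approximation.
d ≈ 0.36

Minimum detectable effect (paired t-test, normal approximation):
d = (z_{α/2} + z_β) / √n
d = (3.291 + 0.643) / √122
d = 3.934 / 11.045
d ≈ 0.36

By Cohen's convention (0.2 small / 0.5 medium / 0.8 large): small effect.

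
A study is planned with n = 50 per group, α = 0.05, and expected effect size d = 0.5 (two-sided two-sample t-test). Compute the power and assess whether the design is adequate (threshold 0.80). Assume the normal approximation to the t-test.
Power ≈ 0.71; the study is underpowered (power < 0.80)

Power calculation (two-sample t-test, normal approximation):
z_β = d · √(n/2) - z_{α/2}
z_β = 0.5 · √(50/2) - 1.960
z_β = 0.5 · 5.000 - 1.960
z_β = 0.540

Power = Φ(z_β) = Φ(0.540) ≈ 0.705

Effect size d = 0.5 is medium by Cohen's convention (0.2/0.5/0.8).

Threshold: power ≥ 0.80 is conventionally adequate.
Power ≈ 0.71 → the study is underpowered (power < 0.80).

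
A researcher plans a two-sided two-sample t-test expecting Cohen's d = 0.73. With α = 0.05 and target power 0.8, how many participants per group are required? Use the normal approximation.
n = 30 per group

Sample size formula (two-sample t-test, normal approximation):
n = 2 · ((z_{α/2} + z_β) / d)²

z_{α/2} = 1.960 (for α = 0.05, two-sided)
z_β = 0.842 (for power = 0.8)
d = 0.73

n = 2 · ((1.960 + 0.842) / 0.73)²
n = 2 · (3.838)²
n ≈ 29.46
Round up to the next whole number: n = 30 per group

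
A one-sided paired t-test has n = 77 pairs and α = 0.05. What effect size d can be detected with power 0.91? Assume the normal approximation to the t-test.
d ≈ 0.34

Minimum detectable effect (paired t-test, normal approximation):
d = (z_α + z_β) / √n
d = (1.645 + 1.341) / √77
d = 2.986 / 8.775
d ≈ 0.34

By Cohen's convention (0.2 small / 0.5 medium / 0.8 large): small effect.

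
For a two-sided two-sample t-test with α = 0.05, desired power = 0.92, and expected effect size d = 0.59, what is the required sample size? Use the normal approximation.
n = 66 per group

Sample size formula (two-sample t-test, normal approximation):
n = 2 · ((z_{α/2} + z_β) / d)²

z_{α/2} = 1.960 (for α = 0.05, two-sided)
z_β = 1.405 (for power = 0.92)
d = 0.59

n = 2 · ((1.960 + 1.405) / 0.59)²
n = 2 · (5.703)²
n ≈ 65.05
Round up to the next whole number: n = 66 per group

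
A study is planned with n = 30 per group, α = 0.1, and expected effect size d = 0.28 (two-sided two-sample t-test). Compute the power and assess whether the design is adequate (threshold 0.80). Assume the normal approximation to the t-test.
Power ≈ 0.29; the study is underpowered (power < 0.80)

Power calculation (two-sample t-test, normal approximation):
z_β = d · √(n/2) - z_{α/2}
z_β = 0.28 · √(30/2) - 1.645
z_β = 0.28 · 3.873 - 1.645
z_β = -0.560

Power = Φ(z_β) = Φ(-0.560) ≈ 0.288

Effect size d = 0.28 is small by Cohen's convention (0.2/0.5/0.8).

Threshold: power ≥ 0.80 is conventionally adequate.
Power ≈ 0.29 → the study is underpowered (power < 0.80).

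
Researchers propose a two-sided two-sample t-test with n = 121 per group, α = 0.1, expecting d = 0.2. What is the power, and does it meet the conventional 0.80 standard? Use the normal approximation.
Power ≈ 0.46; the study is underpowered (power < 0.80)

Power calculation (two-sample t-test, normal approximation):
z_β = d · √(n/2) - z_{α/2}
z_β = 0.2 · √(121/2) - 1.645
z_β = 0.2 · 7.778 - 1.645
z_β = -0.089

Power = Φ(z_β) = Φ(-0.089) ≈ 0.464

Effect size d = 0.2 is small by Cohen's convention (0.2/0.5/0.8).

Threshold: power ≥ 0.80 is conventionally adequate.
Power ≈ 0.46 → the study is underpowered (power < 0.80).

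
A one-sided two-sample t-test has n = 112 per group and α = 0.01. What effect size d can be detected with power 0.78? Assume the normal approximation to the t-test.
d ≈ 0.41

Minimum detectable effect (two-sample t-test, normal approximation):
d = (z_α + z_β) / √(n/2)
d = (2.326 + 0.772) / √(112/2)
d = 3.099 / 7.483
d ≈ 0.41

By Cohen's convention (0.2 small / 0.5 medium / 0.8 large): small effect.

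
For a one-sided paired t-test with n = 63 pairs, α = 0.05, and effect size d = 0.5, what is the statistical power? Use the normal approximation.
Power ≈ 0.99

Power calculation (paired t-test, normal approximation):
z_β = d · √n - z_α
z_β = 0.5 · √63 - 1.645
z_β = 0.5 · 7.937 - 1.645
z_β = 2.324

Power = Φ(z_β) = Φ(2.324) ≈ 0.990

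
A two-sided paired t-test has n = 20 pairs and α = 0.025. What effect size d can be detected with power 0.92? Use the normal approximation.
d ≈ 0.82

Minimum detectable effect (paired t-test, normal approximation):
d = (z_{α/2} + z_β) / √n
d = (2.241 + 1.405) / √20
d = 3.646 / 4.472
d ≈ 0.82

By Cohen's convention (0.2 small / 0.5 medium / 0.8 large): large effect.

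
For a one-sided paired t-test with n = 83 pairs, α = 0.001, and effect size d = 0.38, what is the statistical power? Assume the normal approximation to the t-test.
Power ≈ 0.64

Power calculation (paired t-test, normal approximation):
z_β = d · √n - z_α
z_β = 0.38 · √83 - 3.090
z_β = 0.38 · 9.110 - 3.090
z_β = 0.372

Power = Φ(z_β) = Φ(0.372) ≈ 0.645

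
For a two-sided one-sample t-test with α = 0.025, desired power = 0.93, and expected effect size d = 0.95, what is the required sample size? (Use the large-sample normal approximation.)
n = 16

Sample size formula (one-sample t-test, normal approximation):
n = ((z_{α/2} + z_β) / d)²

z_{α/2} = 2.241 (for α = 0.025, two-sided)
z_β = 1.476 (for power = 0.93)
d = 0.95

n = ((2.241 + 1.476) / 0.95)²
n = (3.913)²
n ≈ 15.31
Round up to the next whole number: n = 16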